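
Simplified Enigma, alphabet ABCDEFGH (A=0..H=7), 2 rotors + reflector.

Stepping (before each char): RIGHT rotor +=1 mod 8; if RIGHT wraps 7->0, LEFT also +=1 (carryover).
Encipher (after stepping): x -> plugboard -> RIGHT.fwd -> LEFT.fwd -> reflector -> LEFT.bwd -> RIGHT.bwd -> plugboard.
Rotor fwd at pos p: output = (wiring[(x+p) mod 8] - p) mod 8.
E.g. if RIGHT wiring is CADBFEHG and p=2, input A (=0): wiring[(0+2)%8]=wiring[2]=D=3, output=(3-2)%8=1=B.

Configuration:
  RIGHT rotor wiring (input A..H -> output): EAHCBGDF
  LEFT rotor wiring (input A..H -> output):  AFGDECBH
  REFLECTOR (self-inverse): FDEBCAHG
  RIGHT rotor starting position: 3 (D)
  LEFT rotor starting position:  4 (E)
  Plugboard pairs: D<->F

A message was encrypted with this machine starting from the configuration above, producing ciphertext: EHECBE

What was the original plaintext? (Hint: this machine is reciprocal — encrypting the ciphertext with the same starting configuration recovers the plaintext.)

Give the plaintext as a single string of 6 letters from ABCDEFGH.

Char 1 ('E'): step: R->4, L=4; E->plug->E->R->A->L->A->refl->F->L'->C->R'->B->plug->B
Char 2 ('H'): step: R->5, L=4; H->plug->H->R->E->L->E->refl->C->L'->G->R'->B->plug->B
Char 3 ('E'): step: R->6, L=4; E->plug->E->R->B->L->G->refl->H->L'->H->R'->B->plug->B
Char 4 ('C'): step: R->7, L=4; C->plug->C->R->B->L->G->refl->H->L'->H->R'->G->plug->G
Char 5 ('B'): step: R->0, L->5 (L advanced); B->plug->B->R->A->L->F->refl->A->L'->E->R'->A->plug->A
Char 6 ('E'): step: R->1, L=5; E->plug->E->R->F->L->B->refl->D->L'->D->R'->H->plug->H

Answer: BBBGAH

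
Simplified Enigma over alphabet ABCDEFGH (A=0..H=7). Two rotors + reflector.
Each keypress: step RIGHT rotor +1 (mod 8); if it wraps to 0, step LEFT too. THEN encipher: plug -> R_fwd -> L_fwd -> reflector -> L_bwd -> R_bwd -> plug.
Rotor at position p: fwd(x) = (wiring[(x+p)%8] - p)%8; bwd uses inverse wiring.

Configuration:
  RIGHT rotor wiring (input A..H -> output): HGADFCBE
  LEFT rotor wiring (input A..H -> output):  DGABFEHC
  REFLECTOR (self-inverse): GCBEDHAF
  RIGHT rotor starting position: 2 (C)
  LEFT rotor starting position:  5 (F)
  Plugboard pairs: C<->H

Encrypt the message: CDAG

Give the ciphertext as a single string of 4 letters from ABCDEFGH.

Char 1 ('C'): step: R->3, L=5; C->plug->H->R->F->L->D->refl->E->L'->G->R'->D->plug->D
Char 2 ('D'): step: R->4, L=5; D->plug->D->R->A->L->H->refl->F->L'->C->R'->F->plug->F
Char 3 ('A'): step: R->5, L=5; A->plug->A->R->F->L->D->refl->E->L'->G->R'->G->plug->G
Char 4 ('G'): step: R->6, L=5; G->plug->G->R->H->L->A->refl->G->L'->D->R'->A->plug->A

Answer: DFGA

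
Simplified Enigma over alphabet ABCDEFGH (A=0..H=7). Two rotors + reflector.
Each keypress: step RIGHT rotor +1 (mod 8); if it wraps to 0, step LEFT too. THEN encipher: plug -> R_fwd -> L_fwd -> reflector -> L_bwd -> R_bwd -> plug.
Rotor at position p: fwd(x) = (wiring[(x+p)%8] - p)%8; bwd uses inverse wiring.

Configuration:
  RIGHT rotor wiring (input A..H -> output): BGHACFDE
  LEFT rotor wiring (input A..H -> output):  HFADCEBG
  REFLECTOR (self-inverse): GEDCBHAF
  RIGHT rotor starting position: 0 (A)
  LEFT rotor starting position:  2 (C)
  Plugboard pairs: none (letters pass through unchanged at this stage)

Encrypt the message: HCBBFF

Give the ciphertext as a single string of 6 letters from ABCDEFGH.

Answer: FFGEAD

Derivation:
Char 1 ('H'): step: R->1, L=2; H->plug->H->R->A->L->G->refl->A->L'->C->R'->F->plug->F
Char 2 ('C'): step: R->2, L=2; C->plug->C->R->A->L->G->refl->A->L'->C->R'->F->plug->F
Char 3 ('B'): step: R->3, L=2; B->plug->B->R->H->L->D->refl->C->L'->D->R'->G->plug->G
Char 4 ('B'): step: R->4, L=2; B->plug->B->R->B->L->B->refl->E->L'->F->R'->E->plug->E
Char 5 ('F'): step: R->5, L=2; F->plug->F->R->C->L->A->refl->G->L'->A->R'->A->plug->A
Char 6 ('F'): step: R->6, L=2; F->plug->F->R->C->L->A->refl->G->L'->A->R'->D->plug->D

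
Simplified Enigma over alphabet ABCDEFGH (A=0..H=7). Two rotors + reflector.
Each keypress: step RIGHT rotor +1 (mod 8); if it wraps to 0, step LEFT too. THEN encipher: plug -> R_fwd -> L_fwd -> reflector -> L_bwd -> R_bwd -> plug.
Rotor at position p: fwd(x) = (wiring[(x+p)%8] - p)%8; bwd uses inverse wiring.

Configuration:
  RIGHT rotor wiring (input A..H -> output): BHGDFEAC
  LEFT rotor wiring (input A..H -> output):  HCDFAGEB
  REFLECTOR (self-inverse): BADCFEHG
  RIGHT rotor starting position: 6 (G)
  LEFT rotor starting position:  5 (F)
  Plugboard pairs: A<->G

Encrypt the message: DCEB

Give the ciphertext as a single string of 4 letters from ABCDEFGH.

Answer: GGDE

Derivation:
Char 1 ('D'): step: R->7, L=5; D->plug->D->R->H->L->D->refl->C->L'->D->R'->A->plug->G
Char 2 ('C'): step: R->0, L->6 (L advanced); C->plug->C->R->G->L->C->refl->D->L'->B->R'->A->plug->G
Char 3 ('E'): step: R->1, L=6; E->plug->E->R->D->L->E->refl->F->L'->E->R'->D->plug->D
Char 4 ('B'): step: R->2, L=6; B->plug->B->R->B->L->D->refl->C->L'->G->R'->E->plug->E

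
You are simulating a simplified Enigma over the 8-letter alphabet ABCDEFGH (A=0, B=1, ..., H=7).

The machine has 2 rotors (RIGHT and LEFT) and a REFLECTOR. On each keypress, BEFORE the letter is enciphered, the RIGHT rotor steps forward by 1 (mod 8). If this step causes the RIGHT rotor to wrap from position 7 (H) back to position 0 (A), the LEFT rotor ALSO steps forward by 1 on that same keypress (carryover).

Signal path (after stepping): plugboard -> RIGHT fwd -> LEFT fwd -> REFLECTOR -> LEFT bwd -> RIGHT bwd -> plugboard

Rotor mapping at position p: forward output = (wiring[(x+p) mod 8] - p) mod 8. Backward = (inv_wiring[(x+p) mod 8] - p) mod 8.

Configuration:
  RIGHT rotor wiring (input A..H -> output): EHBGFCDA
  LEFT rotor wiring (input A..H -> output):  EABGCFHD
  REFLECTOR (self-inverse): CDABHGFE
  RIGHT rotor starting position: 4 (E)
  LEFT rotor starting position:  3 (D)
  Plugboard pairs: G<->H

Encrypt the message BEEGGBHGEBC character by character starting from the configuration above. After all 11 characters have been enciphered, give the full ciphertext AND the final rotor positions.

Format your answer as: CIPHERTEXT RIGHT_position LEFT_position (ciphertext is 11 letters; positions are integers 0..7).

Answer: DDFDCACAHDF 7 4

Derivation:
Char 1 ('B'): step: R->5, L=3; B->plug->B->R->G->L->F->refl->G->L'->H->R'->D->plug->D
Char 2 ('E'): step: R->6, L=3; E->plug->E->R->D->L->E->refl->H->L'->B->R'->D->plug->D
Char 3 ('E'): step: R->7, L=3; E->plug->E->R->H->L->G->refl->F->L'->G->R'->F->plug->F
Char 4 ('G'): step: R->0, L->4 (L advanced); G->plug->H->R->A->L->G->refl->F->L'->G->R'->D->plug->D
Char 5 ('G'): step: R->1, L=4; G->plug->H->R->D->L->H->refl->E->L'->F->R'->C->plug->C
Char 6 ('B'): step: R->2, L=4; B->plug->B->R->E->L->A->refl->C->L'->H->R'->A->plug->A
Char 7 ('H'): step: R->3, L=4; H->plug->G->R->E->L->A->refl->C->L'->H->R'->C->plug->C
Char 8 ('G'): step: R->4, L=4; G->plug->H->R->C->L->D->refl->B->L'->B->R'->A->plug->A
Char 9 ('E'): step: R->5, L=4; E->plug->E->R->C->L->D->refl->B->L'->B->R'->G->plug->H
Char 10 ('B'): step: R->6, L=4; B->plug->B->R->C->L->D->refl->B->L'->B->R'->D->plug->D
Char 11 ('C'): step: R->7, L=4; C->plug->C->R->A->L->G->refl->F->L'->G->R'->F->plug->F
Final: ciphertext=DDFDCACAHDF, RIGHT=7, LEFT=4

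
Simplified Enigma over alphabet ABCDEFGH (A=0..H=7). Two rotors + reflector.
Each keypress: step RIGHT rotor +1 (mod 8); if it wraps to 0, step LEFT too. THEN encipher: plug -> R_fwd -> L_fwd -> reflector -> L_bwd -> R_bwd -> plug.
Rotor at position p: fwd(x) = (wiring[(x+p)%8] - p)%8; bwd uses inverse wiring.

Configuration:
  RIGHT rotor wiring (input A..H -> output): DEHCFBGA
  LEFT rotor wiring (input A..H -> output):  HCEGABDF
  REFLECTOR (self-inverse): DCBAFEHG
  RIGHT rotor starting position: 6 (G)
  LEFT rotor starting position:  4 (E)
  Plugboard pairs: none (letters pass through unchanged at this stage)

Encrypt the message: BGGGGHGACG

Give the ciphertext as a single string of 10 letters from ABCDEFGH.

Char 1 ('B'): step: R->7, L=4; B->plug->B->R->E->L->D->refl->A->L'->G->R'->F->plug->F
Char 2 ('G'): step: R->0, L->5 (L advanced); G->plug->G->R->G->L->B->refl->C->L'->D->R'->A->plug->A
Char 3 ('G'): step: R->1, L=5; G->plug->G->R->H->L->D->refl->A->L'->C->R'->H->plug->H
Char 4 ('G'): step: R->2, L=5; G->plug->G->R->B->L->G->refl->H->L'->F->R'->A->plug->A
Char 5 ('G'): step: R->3, L=5; G->plug->G->R->B->L->G->refl->H->L'->F->R'->E->plug->E
Char 6 ('H'): step: R->4, L=5; H->plug->H->R->G->L->B->refl->C->L'->D->R'->G->plug->G
Char 7 ('G'): step: R->5, L=5; G->plug->G->R->F->L->H->refl->G->L'->B->R'->B->plug->B
Char 8 ('A'): step: R->6, L=5; A->plug->A->R->A->L->E->refl->F->L'->E->R'->F->plug->F
Char 9 ('C'): step: R->7, L=5; C->plug->C->R->F->L->H->refl->G->L'->B->R'->A->plug->A
Char 10 ('G'): step: R->0, L->6 (L advanced); G->plug->G->R->G->L->C->refl->B->L'->C->R'->D->plug->D

Answer: FAHAEGBFAD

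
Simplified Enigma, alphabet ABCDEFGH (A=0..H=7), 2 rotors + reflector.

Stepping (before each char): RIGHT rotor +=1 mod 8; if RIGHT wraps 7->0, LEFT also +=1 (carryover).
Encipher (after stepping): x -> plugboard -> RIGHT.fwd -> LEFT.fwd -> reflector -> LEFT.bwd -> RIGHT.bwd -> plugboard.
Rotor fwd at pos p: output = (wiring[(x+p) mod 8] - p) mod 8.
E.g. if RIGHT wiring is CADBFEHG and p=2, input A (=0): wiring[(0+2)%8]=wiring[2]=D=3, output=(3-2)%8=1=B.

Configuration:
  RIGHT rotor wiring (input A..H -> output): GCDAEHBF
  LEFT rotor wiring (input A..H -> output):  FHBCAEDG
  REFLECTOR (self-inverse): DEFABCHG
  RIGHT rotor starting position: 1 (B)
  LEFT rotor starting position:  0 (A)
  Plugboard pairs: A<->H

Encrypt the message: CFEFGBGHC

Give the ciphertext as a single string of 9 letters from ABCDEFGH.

Answer: DACBDEEGE

Derivation:
Char 1 ('C'): step: R->2, L=0; C->plug->C->R->C->L->B->refl->E->L'->F->R'->D->plug->D
Char 2 ('F'): step: R->3, L=0; F->plug->F->R->D->L->C->refl->F->L'->A->R'->H->plug->A
Char 3 ('E'): step: R->4, L=0; E->plug->E->R->C->L->B->refl->E->L'->F->R'->C->plug->C
Char 4 ('F'): step: R->5, L=0; F->plug->F->R->G->L->D->refl->A->L'->E->R'->B->plug->B
Char 5 ('G'): step: R->6, L=0; G->plug->G->R->G->L->D->refl->A->L'->E->R'->D->plug->D
Char 6 ('B'): step: R->7, L=0; B->plug->B->R->H->L->G->refl->H->L'->B->R'->E->plug->E
Char 7 ('G'): step: R->0, L->1 (L advanced); G->plug->G->R->B->L->A->refl->D->L'->E->R'->E->plug->E
Char 8 ('H'): step: R->1, L=1; H->plug->A->R->B->L->A->refl->D->L'->E->R'->G->plug->G
Char 9 ('C'): step: R->2, L=1; C->plug->C->R->C->L->B->refl->E->L'->H->R'->E->plug->E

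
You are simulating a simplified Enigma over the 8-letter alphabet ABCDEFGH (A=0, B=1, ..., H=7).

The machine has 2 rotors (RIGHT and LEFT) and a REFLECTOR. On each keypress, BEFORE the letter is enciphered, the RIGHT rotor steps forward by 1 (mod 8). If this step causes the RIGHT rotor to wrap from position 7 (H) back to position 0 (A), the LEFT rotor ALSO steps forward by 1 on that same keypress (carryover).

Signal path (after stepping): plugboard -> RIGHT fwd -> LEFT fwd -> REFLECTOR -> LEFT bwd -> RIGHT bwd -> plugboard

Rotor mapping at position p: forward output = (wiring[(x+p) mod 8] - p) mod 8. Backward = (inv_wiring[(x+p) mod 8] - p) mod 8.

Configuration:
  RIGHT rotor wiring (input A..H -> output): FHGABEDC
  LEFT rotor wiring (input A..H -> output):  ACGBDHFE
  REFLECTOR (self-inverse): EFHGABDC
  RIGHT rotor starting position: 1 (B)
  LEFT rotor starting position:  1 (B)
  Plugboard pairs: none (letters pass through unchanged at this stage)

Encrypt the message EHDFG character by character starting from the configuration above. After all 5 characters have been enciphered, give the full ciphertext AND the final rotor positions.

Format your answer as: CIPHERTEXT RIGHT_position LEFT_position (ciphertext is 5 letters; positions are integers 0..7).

Answer: FEHDC 6 1

Derivation:
Char 1 ('E'): step: R->2, L=1; E->plug->E->R->B->L->F->refl->B->L'->A->R'->F->plug->F
Char 2 ('H'): step: R->3, L=1; H->plug->H->R->D->L->C->refl->H->L'->H->R'->E->plug->E
Char 3 ('D'): step: R->4, L=1; D->plug->D->R->G->L->D->refl->G->L'->E->R'->H->plug->H
Char 4 ('F'): step: R->5, L=1; F->plug->F->R->B->L->F->refl->B->L'->A->R'->D->plug->D
Char 5 ('G'): step: R->6, L=1; G->plug->G->R->D->L->C->refl->H->L'->H->R'->C->plug->C
Final: ciphertext=FEHDC, RIGHT=6, LEFT=1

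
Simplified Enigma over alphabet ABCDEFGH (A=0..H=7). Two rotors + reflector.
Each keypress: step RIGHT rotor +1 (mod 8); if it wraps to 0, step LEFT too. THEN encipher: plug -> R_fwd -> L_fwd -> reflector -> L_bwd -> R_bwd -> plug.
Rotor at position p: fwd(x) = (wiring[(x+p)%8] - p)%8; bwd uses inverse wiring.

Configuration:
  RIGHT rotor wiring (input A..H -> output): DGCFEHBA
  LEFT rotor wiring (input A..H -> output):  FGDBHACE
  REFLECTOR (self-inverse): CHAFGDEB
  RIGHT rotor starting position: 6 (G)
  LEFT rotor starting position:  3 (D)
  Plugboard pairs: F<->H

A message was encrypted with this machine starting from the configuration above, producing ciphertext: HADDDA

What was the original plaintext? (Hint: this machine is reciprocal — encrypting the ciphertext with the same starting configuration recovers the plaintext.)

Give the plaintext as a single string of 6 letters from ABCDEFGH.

Char 1 ('H'): step: R->7, L=3; H->plug->F->R->F->L->C->refl->A->L'->H->R'->C->plug->C
Char 2 ('A'): step: R->0, L->4 (L advanced); A->plug->A->R->D->L->A->refl->C->L'->F->R'->D->plug->D
Char 3 ('D'): step: R->1, L=4; D->plug->D->R->D->L->A->refl->C->L'->F->R'->A->plug->A
Char 4 ('D'): step: R->2, L=4; D->plug->D->R->F->L->C->refl->A->L'->D->R'->B->plug->B
Char 5 ('D'): step: R->3, L=4; D->plug->D->R->G->L->H->refl->B->L'->E->R'->C->plug->C
Char 6 ('A'): step: R->4, L=4; A->plug->A->R->A->L->D->refl->F->L'->H->R'->E->plug->E

Answer: CDABCE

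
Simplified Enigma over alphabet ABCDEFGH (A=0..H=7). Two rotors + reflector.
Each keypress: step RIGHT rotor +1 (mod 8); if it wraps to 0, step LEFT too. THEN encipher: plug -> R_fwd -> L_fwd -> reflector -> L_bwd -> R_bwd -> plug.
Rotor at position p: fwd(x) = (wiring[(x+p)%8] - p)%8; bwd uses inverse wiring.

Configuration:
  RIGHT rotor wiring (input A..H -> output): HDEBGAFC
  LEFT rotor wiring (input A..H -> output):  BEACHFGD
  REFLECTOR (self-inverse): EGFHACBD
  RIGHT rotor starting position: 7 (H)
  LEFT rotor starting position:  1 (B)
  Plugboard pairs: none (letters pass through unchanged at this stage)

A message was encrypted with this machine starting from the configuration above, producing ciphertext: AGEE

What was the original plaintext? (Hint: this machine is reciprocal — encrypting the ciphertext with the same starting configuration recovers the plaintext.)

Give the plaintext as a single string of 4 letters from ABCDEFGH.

Answer: HFDD

Derivation:
Char 1 ('A'): step: R->0, L->2 (L advanced); A->plug->A->R->H->L->C->refl->F->L'->C->R'->H->plug->H
Char 2 ('G'): step: R->1, L=2; G->plug->G->R->B->L->A->refl->E->L'->E->R'->F->plug->F
Char 3 ('E'): step: R->2, L=2; E->plug->E->R->D->L->D->refl->H->L'->G->R'->D->plug->D
Char 4 ('E'): step: R->3, L=2; E->plug->E->R->H->L->C->refl->F->L'->C->R'->D->plug->D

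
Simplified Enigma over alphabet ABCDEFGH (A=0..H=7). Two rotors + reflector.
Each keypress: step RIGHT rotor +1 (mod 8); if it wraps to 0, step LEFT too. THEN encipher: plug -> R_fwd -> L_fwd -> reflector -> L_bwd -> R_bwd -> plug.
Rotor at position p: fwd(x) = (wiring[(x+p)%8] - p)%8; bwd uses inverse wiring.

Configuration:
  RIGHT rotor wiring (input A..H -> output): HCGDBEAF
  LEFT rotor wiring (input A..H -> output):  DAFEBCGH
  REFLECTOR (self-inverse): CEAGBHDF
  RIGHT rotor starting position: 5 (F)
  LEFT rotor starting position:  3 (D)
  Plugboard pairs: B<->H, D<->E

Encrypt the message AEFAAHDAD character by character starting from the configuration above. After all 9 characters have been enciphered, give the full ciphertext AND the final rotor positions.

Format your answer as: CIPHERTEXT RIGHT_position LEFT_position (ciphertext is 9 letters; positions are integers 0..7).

Char 1 ('A'): step: R->6, L=3; A->plug->A->R->C->L->H->refl->F->L'->G->R'->H->plug->B
Char 2 ('E'): step: R->7, L=3; E->plug->D->R->H->L->C->refl->A->L'->F->R'->G->plug->G
Char 3 ('F'): step: R->0, L->4 (L advanced); F->plug->F->R->E->L->H->refl->F->L'->A->R'->G->plug->G
Char 4 ('A'): step: R->1, L=4; A->plug->A->R->B->L->G->refl->D->L'->D->R'->E->plug->D
Char 5 ('A'): step: R->2, L=4; A->plug->A->R->E->L->H->refl->F->L'->A->R'->H->plug->B
Char 6 ('H'): step: R->3, L=4; H->plug->B->R->G->L->B->refl->E->L'->F->R'->D->plug->E
Char 7 ('D'): step: R->4, L=4; D->plug->E->R->D->L->D->refl->G->L'->B->R'->D->plug->E
Char 8 ('A'): step: R->5, L=4; A->plug->A->R->H->L->A->refl->C->L'->C->R'->D->plug->E
Char 9 ('D'): step: R->6, L=4; D->plug->E->R->A->L->F->refl->H->L'->E->R'->D->plug->E
Final: ciphertext=BGGDBEEEE, RIGHT=6, LEFT=4

Answer: BGGDBEEEE 6 4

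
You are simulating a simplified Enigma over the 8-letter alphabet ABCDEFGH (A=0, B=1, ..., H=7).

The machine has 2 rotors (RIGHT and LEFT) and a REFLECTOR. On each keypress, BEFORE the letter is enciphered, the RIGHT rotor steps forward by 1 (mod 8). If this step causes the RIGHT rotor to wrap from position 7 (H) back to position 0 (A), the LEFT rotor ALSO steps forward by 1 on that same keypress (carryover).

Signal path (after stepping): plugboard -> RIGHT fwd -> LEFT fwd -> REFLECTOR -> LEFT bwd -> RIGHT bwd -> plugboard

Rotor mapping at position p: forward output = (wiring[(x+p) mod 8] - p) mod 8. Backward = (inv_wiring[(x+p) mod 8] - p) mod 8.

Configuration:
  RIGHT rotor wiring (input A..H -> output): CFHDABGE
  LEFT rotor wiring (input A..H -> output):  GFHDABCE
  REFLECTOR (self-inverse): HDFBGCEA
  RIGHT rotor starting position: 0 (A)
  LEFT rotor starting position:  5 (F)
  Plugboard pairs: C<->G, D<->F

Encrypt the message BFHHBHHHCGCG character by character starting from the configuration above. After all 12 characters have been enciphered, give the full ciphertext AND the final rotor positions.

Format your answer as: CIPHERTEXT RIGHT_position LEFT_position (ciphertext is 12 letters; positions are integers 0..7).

Char 1 ('B'): step: R->1, L=5; B->plug->B->R->G->L->G->refl->E->L'->A->R'->E->plug->E
Char 2 ('F'): step: R->2, L=5; F->plug->D->R->H->L->D->refl->B->L'->D->R'->H->plug->H
Char 3 ('H'): step: R->3, L=5; H->plug->H->R->E->L->A->refl->H->L'->C->R'->G->plug->C
Char 4 ('H'): step: R->4, L=5; H->plug->H->R->H->L->D->refl->B->L'->D->R'->G->plug->C
Char 5 ('B'): step: R->5, L=5; B->plug->B->R->B->L->F->refl->C->L'->F->R'->D->plug->F
Char 6 ('H'): step: R->6, L=5; H->plug->H->R->D->L->B->refl->D->L'->H->R'->D->plug->F
Char 7 ('H'): step: R->7, L=5; H->plug->H->R->H->L->D->refl->B->L'->D->R'->B->plug->B
Char 8 ('H'): step: R->0, L->6 (L advanced); H->plug->H->R->E->L->B->refl->D->L'->H->R'->C->plug->G
Char 9 ('C'): step: R->1, L=6; C->plug->G->R->D->L->H->refl->A->L'->C->R'->C->plug->G
Char 10 ('G'): step: R->2, L=6; G->plug->C->R->G->L->C->refl->F->L'->F->R'->A->plug->A
Char 11 ('C'): step: R->3, L=6; C->plug->G->R->C->L->A->refl->H->L'->D->R'->D->plug->F
Char 12 ('G'): step: R->4, L=6; G->plug->C->R->C->L->A->refl->H->L'->D->R'->G->plug->C
Final: ciphertext=EHCCFFBGGAFC, RIGHT=4, LEFT=6

Answer: EHCCFFBGGAFC 4 6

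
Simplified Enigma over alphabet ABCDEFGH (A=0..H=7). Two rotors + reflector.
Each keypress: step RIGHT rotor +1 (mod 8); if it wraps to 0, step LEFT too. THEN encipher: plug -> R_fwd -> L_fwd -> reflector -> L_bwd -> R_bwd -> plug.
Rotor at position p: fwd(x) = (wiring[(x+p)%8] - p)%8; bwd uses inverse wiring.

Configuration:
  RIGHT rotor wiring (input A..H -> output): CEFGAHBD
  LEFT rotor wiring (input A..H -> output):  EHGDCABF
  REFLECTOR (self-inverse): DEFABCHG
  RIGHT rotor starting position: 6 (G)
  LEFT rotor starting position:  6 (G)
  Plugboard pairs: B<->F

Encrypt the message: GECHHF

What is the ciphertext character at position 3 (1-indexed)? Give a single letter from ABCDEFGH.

Char 1 ('G'): step: R->7, L=6; G->plug->G->R->A->L->D->refl->A->L'->E->R'->A->plug->A
Char 2 ('E'): step: R->0, L->7 (L advanced); E->plug->E->R->A->L->G->refl->H->L'->D->R'->H->plug->H
Char 3 ('C'): step: R->1, L=7; C->plug->C->R->F->L->D->refl->A->L'->C->R'->G->plug->G

G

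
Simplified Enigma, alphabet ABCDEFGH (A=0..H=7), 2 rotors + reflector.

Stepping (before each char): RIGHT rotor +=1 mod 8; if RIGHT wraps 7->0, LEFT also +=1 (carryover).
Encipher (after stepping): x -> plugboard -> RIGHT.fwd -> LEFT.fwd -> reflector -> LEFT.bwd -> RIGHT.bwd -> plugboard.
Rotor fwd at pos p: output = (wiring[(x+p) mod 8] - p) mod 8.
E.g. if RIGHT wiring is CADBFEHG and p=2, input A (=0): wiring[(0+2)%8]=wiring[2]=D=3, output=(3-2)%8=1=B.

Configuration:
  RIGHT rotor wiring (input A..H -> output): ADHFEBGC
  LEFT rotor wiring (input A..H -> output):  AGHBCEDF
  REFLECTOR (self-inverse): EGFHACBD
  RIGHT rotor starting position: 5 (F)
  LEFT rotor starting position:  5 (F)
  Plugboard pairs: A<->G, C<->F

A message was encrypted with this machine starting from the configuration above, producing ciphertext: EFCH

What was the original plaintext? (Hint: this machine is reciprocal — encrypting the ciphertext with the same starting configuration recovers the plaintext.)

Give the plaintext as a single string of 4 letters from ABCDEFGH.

Char 1 ('E'): step: R->6, L=5; E->plug->E->R->B->L->G->refl->B->L'->E->R'->B->plug->B
Char 2 ('F'): step: R->7, L=5; F->plug->C->R->E->L->B->refl->G->L'->B->R'->B->plug->B
Char 3 ('C'): step: R->0, L->6 (L advanced); C->plug->F->R->B->L->H->refl->D->L'->F->R'->D->plug->D
Char 4 ('H'): step: R->1, L=6; H->plug->H->R->H->L->G->refl->B->L'->E->R'->C->plug->F

Answer: BBDF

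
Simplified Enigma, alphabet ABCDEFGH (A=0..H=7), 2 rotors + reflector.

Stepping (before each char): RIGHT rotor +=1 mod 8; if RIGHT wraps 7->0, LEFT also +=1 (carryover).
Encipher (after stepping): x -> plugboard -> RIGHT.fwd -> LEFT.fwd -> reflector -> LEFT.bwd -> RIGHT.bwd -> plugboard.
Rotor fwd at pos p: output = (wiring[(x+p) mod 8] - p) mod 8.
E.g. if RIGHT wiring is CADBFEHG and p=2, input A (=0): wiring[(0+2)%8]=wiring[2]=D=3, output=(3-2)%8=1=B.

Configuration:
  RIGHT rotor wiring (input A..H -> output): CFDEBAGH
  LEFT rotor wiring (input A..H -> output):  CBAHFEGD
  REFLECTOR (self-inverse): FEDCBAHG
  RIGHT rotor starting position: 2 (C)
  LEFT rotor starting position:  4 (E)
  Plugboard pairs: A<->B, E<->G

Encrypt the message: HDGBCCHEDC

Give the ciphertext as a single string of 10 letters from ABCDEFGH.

Answer: AAFFBHBAFH

Derivation:
Char 1 ('H'): step: R->3, L=4; H->plug->H->R->A->L->B->refl->E->L'->G->R'->B->plug->A
Char 2 ('D'): step: R->4, L=4; D->plug->D->R->D->L->H->refl->G->L'->E->R'->B->plug->A
Char 3 ('G'): step: R->5, L=4; G->plug->E->R->A->L->B->refl->E->L'->G->R'->F->plug->F
Char 4 ('B'): step: R->6, L=4; B->plug->A->R->A->L->B->refl->E->L'->G->R'->F->plug->F
Char 5 ('C'): step: R->7, L=4; C->plug->C->R->G->L->E->refl->B->L'->A->R'->A->plug->B
Char 6 ('C'): step: R->0, L->5 (L advanced); C->plug->C->R->D->L->F->refl->A->L'->H->R'->H->plug->H
Char 7 ('H'): step: R->1, L=5; H->plug->H->R->B->L->B->refl->E->L'->E->R'->A->plug->B
Char 8 ('E'): step: R->2, L=5; E->plug->G->R->A->L->H->refl->G->L'->C->R'->B->plug->A
Char 9 ('D'): step: R->3, L=5; D->plug->D->R->D->L->F->refl->A->L'->H->R'->F->plug->F
Char 10 ('C'): step: R->4, L=5; C->plug->C->R->C->L->G->refl->H->L'->A->R'->H->plug->H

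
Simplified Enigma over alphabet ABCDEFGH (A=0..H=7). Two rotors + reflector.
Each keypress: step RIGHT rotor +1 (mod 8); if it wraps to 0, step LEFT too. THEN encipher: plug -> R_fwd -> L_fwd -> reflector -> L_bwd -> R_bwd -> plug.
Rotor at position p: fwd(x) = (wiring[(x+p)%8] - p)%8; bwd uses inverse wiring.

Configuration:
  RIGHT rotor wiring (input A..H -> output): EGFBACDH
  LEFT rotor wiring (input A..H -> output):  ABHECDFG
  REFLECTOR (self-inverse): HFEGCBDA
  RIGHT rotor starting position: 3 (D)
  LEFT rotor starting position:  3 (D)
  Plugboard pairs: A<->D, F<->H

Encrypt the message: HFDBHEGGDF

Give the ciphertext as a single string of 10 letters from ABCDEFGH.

Answer: GAADCAHEAG

Derivation:
Char 1 ('H'): step: R->4, L=3; H->plug->F->R->C->L->A->refl->H->L'->B->R'->G->plug->G
Char 2 ('F'): step: R->5, L=3; F->plug->H->R->D->L->C->refl->E->L'->H->R'->D->plug->A
Char 3 ('D'): step: R->6, L=3; D->plug->A->R->F->L->F->refl->B->L'->A->R'->D->plug->A
Char 4 ('B'): step: R->7, L=3; B->plug->B->R->F->L->F->refl->B->L'->A->R'->A->plug->D
Char 5 ('H'): step: R->0, L->4 (L advanced); H->plug->F->R->C->L->B->refl->F->L'->F->R'->C->plug->C
Char 6 ('E'): step: R->1, L=4; E->plug->E->R->B->L->H->refl->A->L'->H->R'->D->plug->A
Char 7 ('G'): step: R->2, L=4; G->plug->G->R->C->L->B->refl->F->L'->F->R'->F->plug->H
Char 8 ('G'): step: R->3, L=4; G->plug->G->R->D->L->C->refl->E->L'->E->R'->E->plug->E
Char 9 ('D'): step: R->4, L=4; D->plug->A->R->E->L->E->refl->C->L'->D->R'->D->plug->A
Char 10 ('F'): step: R->5, L=4; F->plug->H->R->D->L->C->refl->E->L'->E->R'->G->plug->G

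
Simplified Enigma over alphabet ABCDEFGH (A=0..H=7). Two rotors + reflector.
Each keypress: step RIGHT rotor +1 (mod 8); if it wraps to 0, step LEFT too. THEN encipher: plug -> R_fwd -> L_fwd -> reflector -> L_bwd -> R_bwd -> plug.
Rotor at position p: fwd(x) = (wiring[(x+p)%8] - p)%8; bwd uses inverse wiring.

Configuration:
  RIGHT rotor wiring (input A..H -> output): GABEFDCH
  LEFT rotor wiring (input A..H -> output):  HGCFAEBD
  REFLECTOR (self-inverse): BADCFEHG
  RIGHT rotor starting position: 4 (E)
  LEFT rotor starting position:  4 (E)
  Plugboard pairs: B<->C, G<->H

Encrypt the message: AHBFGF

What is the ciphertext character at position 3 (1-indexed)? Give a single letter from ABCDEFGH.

Char 1 ('A'): step: R->5, L=4; A->plug->A->R->G->L->G->refl->H->L'->D->R'->E->plug->E
Char 2 ('H'): step: R->6, L=4; H->plug->G->R->H->L->B->refl->A->L'->B->R'->B->plug->C
Char 3 ('B'): step: R->7, L=4; B->plug->C->R->B->L->A->refl->B->L'->H->R'->B->plug->C

C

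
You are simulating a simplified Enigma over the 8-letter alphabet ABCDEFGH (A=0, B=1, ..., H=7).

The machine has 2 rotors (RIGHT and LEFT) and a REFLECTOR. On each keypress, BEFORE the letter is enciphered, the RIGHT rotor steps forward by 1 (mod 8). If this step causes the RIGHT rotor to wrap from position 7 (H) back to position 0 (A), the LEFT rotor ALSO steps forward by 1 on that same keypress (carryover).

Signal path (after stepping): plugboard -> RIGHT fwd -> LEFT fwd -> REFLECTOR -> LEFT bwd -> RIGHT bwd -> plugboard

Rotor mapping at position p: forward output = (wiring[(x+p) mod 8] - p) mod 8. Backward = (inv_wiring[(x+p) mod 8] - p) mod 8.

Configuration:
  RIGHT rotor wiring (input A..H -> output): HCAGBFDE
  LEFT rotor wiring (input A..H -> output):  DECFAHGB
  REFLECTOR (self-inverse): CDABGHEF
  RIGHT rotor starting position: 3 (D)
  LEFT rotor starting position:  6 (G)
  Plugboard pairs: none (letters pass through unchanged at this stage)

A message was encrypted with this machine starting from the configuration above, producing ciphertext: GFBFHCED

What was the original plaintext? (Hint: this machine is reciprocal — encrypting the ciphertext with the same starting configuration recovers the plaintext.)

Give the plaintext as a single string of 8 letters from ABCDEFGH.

Answer: EHFAEGBB

Derivation:
Char 1 ('G'): step: R->4, L=6; G->plug->G->R->E->L->E->refl->G->L'->D->R'->E->plug->E
Char 2 ('F'): step: R->5, L=6; F->plug->F->R->D->L->G->refl->E->L'->E->R'->H->plug->H
Char 3 ('B'): step: R->6, L=6; B->plug->B->R->G->L->C->refl->A->L'->A->R'->F->plug->F
Char 4 ('F'): step: R->7, L=6; F->plug->F->R->C->L->F->refl->H->L'->F->R'->A->plug->A
Char 5 ('H'): step: R->0, L->7 (L advanced); H->plug->H->R->E->L->G->refl->E->L'->B->R'->E->plug->E
Char 6 ('C'): step: R->1, L=7; C->plug->C->R->F->L->B->refl->D->L'->D->R'->G->plug->G
Char 7 ('E'): step: R->2, L=7; E->plug->E->R->B->L->E->refl->G->L'->E->R'->B->plug->B
Char 8 ('D'): step: R->3, L=7; D->plug->D->R->A->L->C->refl->A->L'->G->R'->B->plug->B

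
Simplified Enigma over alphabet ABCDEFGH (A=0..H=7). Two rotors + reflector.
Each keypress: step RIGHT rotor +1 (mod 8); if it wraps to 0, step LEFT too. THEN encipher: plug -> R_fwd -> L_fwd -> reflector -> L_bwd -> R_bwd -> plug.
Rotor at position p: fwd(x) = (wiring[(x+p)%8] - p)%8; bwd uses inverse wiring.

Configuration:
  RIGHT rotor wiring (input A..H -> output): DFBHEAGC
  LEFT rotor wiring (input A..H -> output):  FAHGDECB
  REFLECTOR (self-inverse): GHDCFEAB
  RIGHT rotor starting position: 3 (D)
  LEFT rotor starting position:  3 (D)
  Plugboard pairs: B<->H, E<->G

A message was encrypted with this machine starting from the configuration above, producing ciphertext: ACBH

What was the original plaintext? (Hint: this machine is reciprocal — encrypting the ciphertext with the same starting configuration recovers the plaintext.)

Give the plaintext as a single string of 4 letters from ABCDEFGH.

Char 1 ('A'): step: R->4, L=3; A->plug->A->R->A->L->D->refl->C->L'->F->R'->G->plug->E
Char 2 ('C'): step: R->5, L=3; C->plug->C->R->F->L->C->refl->D->L'->A->R'->E->plug->G
Char 3 ('B'): step: R->6, L=3; B->plug->H->R->C->L->B->refl->H->L'->D->R'->E->plug->G
Char 4 ('H'): step: R->7, L=3; H->plug->B->R->E->L->G->refl->A->L'->B->R'->G->plug->E

Answer: EGGE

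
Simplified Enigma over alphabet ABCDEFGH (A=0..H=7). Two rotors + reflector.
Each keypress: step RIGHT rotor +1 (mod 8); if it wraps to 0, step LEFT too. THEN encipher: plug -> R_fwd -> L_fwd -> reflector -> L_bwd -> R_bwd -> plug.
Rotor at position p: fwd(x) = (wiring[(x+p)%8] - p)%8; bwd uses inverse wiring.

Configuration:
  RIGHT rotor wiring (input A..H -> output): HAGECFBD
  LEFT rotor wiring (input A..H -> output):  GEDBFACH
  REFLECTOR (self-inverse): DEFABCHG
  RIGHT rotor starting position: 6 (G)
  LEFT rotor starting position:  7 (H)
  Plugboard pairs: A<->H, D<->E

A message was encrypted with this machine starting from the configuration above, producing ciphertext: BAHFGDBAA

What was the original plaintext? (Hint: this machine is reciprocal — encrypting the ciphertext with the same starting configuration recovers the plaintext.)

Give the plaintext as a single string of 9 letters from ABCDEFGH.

Char 1 ('B'): step: R->7, L=7; B->plug->B->R->A->L->A->refl->D->L'->H->R'->D->plug->E
Char 2 ('A'): step: R->0, L->0 (L advanced); A->plug->H->R->D->L->B->refl->E->L'->B->R'->G->plug->G
Char 3 ('H'): step: R->1, L=0; H->plug->A->R->H->L->H->refl->G->L'->A->R'->F->plug->F
Char 4 ('F'): step: R->2, L=0; F->plug->F->R->B->L->E->refl->B->L'->D->R'->D->plug->E
Char 5 ('G'): step: R->3, L=0; G->plug->G->R->F->L->A->refl->D->L'->C->R'->C->plug->C
Char 6 ('D'): step: R->4, L=0; D->plug->E->R->D->L->B->refl->E->L'->B->R'->B->plug->B
Char 7 ('B'): step: R->5, L=0; B->plug->B->R->E->L->F->refl->C->L'->G->R'->C->plug->C
Char 8 ('A'): step: R->6, L=0; A->plug->H->R->H->L->H->refl->G->L'->A->R'->E->plug->D
Char 9 ('A'): step: R->7, L=0; A->plug->H->R->C->L->D->refl->A->L'->F->R'->E->plug->D

Answer: EGFECBCDD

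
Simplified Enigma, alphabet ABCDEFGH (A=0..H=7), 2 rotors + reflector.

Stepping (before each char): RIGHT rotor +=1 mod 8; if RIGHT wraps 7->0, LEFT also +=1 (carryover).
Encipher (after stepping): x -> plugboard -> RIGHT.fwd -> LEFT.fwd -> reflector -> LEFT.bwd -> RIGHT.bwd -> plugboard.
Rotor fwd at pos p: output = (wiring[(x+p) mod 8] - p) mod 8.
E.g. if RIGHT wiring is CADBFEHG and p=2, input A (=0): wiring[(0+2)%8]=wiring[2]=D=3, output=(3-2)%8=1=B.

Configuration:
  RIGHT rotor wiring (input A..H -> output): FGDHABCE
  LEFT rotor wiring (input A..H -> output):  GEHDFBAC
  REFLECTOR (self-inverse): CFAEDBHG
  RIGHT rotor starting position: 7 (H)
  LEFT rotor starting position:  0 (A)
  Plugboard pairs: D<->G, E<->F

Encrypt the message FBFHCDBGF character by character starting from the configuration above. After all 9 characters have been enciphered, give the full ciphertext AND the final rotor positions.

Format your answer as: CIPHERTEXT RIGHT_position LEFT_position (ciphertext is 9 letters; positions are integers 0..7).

Answer: CHDDDACDE 0 2

Derivation:
Char 1 ('F'): step: R->0, L->1 (L advanced); F->plug->E->R->A->L->D->refl->E->L'->D->R'->C->plug->C
Char 2 ('B'): step: R->1, L=1; B->plug->B->R->C->L->C->refl->A->L'->E->R'->H->plug->H
Char 3 ('F'): step: R->2, L=1; F->plug->E->R->A->L->D->refl->E->L'->D->R'->G->plug->D
Char 4 ('H'): step: R->3, L=1; H->plug->H->R->A->L->D->refl->E->L'->D->R'->G->plug->D
Char 5 ('C'): step: R->4, L=1; C->plug->C->R->G->L->B->refl->F->L'->H->R'->G->plug->D
Char 6 ('D'): step: R->5, L=1; D->plug->G->R->C->L->C->refl->A->L'->E->R'->A->plug->A
Char 7 ('B'): step: R->6, L=1; B->plug->B->R->G->L->B->refl->F->L'->H->R'->C->plug->C
Char 8 ('G'): step: R->7, L=1; G->plug->D->R->E->L->A->refl->C->L'->C->R'->G->plug->D
Char 9 ('F'): step: R->0, L->2 (L advanced); F->plug->E->R->A->L->F->refl->B->L'->B->R'->F->plug->E
Final: ciphertext=CHDDDACDE, RIGHT=0, LEFT=2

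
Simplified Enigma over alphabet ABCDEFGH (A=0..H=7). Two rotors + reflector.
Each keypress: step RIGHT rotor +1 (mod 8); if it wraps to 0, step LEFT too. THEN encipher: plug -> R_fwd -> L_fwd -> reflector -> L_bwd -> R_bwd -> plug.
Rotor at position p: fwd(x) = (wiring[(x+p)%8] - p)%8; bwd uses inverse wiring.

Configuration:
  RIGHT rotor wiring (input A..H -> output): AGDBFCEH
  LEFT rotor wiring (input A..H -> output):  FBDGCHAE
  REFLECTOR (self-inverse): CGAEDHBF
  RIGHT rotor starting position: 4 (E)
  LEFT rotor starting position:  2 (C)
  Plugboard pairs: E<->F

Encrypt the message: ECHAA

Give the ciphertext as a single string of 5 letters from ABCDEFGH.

Char 1 ('E'): step: R->5, L=2; E->plug->F->R->G->L->D->refl->E->L'->B->R'->E->plug->F
Char 2 ('C'): step: R->6, L=2; C->plug->C->R->C->L->A->refl->C->L'->F->R'->E->plug->F
Char 3 ('H'): step: R->7, L=2; H->plug->H->R->F->L->C->refl->A->L'->C->R'->E->plug->F
Char 4 ('A'): step: R->0, L->3 (L advanced); A->plug->A->R->A->L->D->refl->E->L'->C->R'->F->plug->E
Char 5 ('A'): step: R->1, L=3; A->plug->A->R->F->L->C->refl->A->L'->H->R'->H->plug->H

Answer: FFFEH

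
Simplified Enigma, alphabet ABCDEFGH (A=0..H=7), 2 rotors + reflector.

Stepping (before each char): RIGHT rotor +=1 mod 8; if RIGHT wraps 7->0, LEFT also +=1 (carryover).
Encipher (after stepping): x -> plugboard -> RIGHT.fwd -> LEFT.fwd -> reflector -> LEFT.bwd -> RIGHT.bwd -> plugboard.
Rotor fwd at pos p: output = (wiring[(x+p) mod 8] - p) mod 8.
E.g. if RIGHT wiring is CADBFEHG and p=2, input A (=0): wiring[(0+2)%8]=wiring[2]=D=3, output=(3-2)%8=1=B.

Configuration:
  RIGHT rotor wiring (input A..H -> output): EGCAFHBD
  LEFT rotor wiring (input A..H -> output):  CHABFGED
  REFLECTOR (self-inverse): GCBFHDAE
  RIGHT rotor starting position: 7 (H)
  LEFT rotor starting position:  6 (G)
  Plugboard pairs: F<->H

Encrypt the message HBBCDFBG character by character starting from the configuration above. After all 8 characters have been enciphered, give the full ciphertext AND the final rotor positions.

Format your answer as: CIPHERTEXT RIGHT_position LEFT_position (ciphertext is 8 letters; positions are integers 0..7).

Answer: GCAGACHH 7 7

Derivation:
Char 1 ('H'): step: R->0, L->7 (L advanced); H->plug->F->R->H->L->F->refl->D->L'->B->R'->G->plug->G
Char 2 ('B'): step: R->1, L=7; B->plug->B->R->B->L->D->refl->F->L'->H->R'->C->plug->C
Char 3 ('B'): step: R->2, L=7; B->plug->B->R->G->L->H->refl->E->L'->A->R'->A->plug->A
Char 4 ('C'): step: R->3, L=7; C->plug->C->R->E->L->C->refl->B->L'->D->R'->G->plug->G
Char 5 ('D'): step: R->4, L=7; D->plug->D->R->H->L->F->refl->D->L'->B->R'->A->plug->A
Char 6 ('F'): step: R->5, L=7; F->plug->H->R->A->L->E->refl->H->L'->G->R'->C->plug->C
Char 7 ('B'): step: R->6, L=7; B->plug->B->R->F->L->G->refl->A->L'->C->R'->F->plug->H
Char 8 ('G'): step: R->7, L=7; G->plug->G->R->A->L->E->refl->H->L'->G->R'->F->plug->H
Final: ciphertext=GCAGACHH, RIGHT=7, LEFT=7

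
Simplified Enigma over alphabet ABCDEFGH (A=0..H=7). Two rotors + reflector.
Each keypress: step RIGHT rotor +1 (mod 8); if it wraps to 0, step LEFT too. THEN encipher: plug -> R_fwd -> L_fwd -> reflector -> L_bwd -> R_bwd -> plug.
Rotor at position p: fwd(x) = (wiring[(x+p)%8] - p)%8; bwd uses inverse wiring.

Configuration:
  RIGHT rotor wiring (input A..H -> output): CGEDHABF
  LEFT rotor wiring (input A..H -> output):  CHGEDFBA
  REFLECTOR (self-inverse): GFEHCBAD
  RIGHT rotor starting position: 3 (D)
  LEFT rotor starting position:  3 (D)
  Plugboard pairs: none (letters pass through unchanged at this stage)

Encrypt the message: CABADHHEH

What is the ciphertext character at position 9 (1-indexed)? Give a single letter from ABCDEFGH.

Char 1 ('C'): step: R->4, L=3; C->plug->C->R->F->L->H->refl->D->L'->H->R'->H->plug->H
Char 2 ('A'): step: R->5, L=3; A->plug->A->R->D->L->G->refl->A->L'->B->R'->E->plug->E
Char 3 ('B'): step: R->6, L=3; B->plug->B->R->H->L->D->refl->H->L'->F->R'->F->plug->F
Char 4 ('A'): step: R->7, L=3; A->plug->A->R->G->L->E->refl->C->L'->C->R'->H->plug->H
Char 5 ('D'): step: R->0, L->4 (L advanced); D->plug->D->R->D->L->E->refl->C->L'->G->R'->B->plug->B
Char 6 ('H'): step: R->1, L=4; H->plug->H->R->B->L->B->refl->F->L'->C->R'->C->plug->C
Char 7 ('H'): step: R->2, L=4; H->plug->H->R->E->L->G->refl->A->L'->H->R'->E->plug->E
Char 8 ('E'): step: R->3, L=4; E->plug->E->R->C->L->F->refl->B->L'->B->R'->H->plug->H
Char 9 ('H'): step: R->4, L=4; H->plug->H->R->H->L->A->refl->G->L'->E->R'->B->plug->B

B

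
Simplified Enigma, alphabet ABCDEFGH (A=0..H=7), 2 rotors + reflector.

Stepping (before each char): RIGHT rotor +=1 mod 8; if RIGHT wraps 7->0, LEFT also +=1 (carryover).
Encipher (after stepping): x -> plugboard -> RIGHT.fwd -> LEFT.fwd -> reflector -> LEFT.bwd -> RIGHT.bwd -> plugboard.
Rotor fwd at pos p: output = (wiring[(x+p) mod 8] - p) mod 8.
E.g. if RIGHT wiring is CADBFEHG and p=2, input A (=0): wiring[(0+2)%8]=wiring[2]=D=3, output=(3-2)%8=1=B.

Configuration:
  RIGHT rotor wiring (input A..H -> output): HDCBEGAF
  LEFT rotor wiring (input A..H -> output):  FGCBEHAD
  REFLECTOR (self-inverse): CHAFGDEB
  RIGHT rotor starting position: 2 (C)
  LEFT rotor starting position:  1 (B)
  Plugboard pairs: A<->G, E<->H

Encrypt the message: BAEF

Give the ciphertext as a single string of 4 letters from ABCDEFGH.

Answer: DBAE

Derivation:
Char 1 ('B'): step: R->3, L=1; B->plug->B->R->B->L->B->refl->H->L'->F->R'->D->plug->D
Char 2 ('A'): step: R->4, L=1; A->plug->G->R->G->L->C->refl->A->L'->C->R'->B->plug->B
Char 3 ('E'): step: R->5, L=1; E->plug->H->R->H->L->E->refl->G->L'->E->R'->G->plug->A
Char 4 ('F'): step: R->6, L=1; F->plug->F->R->D->L->D->refl->F->L'->A->R'->H->plug->E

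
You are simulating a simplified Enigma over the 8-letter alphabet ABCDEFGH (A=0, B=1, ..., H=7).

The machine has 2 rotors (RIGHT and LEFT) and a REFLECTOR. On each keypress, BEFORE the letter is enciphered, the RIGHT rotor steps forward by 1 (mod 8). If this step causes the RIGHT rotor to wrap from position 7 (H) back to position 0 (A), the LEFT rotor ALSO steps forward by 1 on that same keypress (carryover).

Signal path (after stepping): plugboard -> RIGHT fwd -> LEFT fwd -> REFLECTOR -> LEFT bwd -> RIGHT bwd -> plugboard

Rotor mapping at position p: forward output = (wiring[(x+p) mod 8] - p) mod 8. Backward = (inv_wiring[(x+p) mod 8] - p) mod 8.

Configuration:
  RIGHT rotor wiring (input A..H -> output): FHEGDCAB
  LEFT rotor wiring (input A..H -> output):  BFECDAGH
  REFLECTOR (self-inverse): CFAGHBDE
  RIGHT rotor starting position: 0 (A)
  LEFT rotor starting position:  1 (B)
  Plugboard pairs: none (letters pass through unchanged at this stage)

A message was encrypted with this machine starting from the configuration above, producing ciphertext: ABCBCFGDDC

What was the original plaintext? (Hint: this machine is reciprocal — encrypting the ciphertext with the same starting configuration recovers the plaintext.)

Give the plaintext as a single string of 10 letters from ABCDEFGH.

Char 1 ('A'): step: R->1, L=1; A->plug->A->R->G->L->G->refl->D->L'->B->R'->E->plug->E
Char 2 ('B'): step: R->2, L=1; B->plug->B->R->E->L->H->refl->E->L'->A->R'->D->plug->D
Char 3 ('C'): step: R->3, L=1; C->plug->C->R->H->L->A->refl->C->L'->D->R'->A->plug->A
Char 4 ('B'): step: R->4, L=1; B->plug->B->R->G->L->G->refl->D->L'->B->R'->E->plug->E
Char 5 ('C'): step: R->5, L=1; C->plug->C->R->E->L->H->refl->E->L'->A->R'->D->plug->D
Char 6 ('F'): step: R->6, L=1; F->plug->F->R->A->L->E->refl->H->L'->E->R'->H->plug->H
Char 7 ('G'): step: R->7, L=1; G->plug->G->R->D->L->C->refl->A->L'->H->R'->E->plug->E
Char 8 ('D'): step: R->0, L->2 (L advanced); D->plug->D->R->G->L->H->refl->E->L'->E->R'->C->plug->C
Char 9 ('D'): step: R->1, L=2; D->plug->D->R->C->L->B->refl->F->L'->F->R'->C->plug->C
Char 10 ('C'): step: R->2, L=2; C->plug->C->R->B->L->A->refl->C->L'->A->R'->D->plug->D

Answer: EDAEDHECCD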